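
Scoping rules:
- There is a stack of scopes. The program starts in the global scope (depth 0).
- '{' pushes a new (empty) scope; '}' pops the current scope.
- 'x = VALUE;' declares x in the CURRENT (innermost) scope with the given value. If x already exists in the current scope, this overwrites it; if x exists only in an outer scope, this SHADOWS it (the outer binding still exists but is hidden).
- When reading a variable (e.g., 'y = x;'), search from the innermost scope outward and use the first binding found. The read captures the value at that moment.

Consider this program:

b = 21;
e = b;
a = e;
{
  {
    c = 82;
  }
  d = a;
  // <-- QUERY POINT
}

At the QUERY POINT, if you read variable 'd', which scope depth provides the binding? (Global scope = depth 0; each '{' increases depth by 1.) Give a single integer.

Answer: 1

Derivation:
Step 1: declare b=21 at depth 0
Step 2: declare e=(read b)=21 at depth 0
Step 3: declare a=(read e)=21 at depth 0
Step 4: enter scope (depth=1)
Step 5: enter scope (depth=2)
Step 6: declare c=82 at depth 2
Step 7: exit scope (depth=1)
Step 8: declare d=(read a)=21 at depth 1
Visible at query point: a=21 b=21 d=21 e=21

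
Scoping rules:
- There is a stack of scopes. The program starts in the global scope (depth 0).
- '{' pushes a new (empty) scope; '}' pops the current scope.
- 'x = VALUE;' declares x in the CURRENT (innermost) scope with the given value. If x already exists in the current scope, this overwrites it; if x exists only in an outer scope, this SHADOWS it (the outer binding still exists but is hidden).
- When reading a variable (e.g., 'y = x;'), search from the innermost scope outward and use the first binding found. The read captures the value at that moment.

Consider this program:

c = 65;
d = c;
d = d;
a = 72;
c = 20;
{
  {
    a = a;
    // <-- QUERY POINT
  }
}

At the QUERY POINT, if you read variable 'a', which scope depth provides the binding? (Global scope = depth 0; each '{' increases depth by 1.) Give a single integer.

Answer: 2

Derivation:
Step 1: declare c=65 at depth 0
Step 2: declare d=(read c)=65 at depth 0
Step 3: declare d=(read d)=65 at depth 0
Step 4: declare a=72 at depth 0
Step 5: declare c=20 at depth 0
Step 6: enter scope (depth=1)
Step 7: enter scope (depth=2)
Step 8: declare a=(read a)=72 at depth 2
Visible at query point: a=72 c=20 d=65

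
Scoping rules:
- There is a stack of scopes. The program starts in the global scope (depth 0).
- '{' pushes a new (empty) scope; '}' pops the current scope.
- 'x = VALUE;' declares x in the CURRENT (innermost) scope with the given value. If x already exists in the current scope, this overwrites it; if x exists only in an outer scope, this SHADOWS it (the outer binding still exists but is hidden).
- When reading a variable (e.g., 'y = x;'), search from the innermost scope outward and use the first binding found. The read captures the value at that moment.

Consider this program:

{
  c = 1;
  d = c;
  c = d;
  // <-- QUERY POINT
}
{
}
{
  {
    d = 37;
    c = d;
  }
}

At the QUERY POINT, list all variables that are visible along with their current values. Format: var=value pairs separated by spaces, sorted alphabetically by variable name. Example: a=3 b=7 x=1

Answer: c=1 d=1

Derivation:
Step 1: enter scope (depth=1)
Step 2: declare c=1 at depth 1
Step 3: declare d=(read c)=1 at depth 1
Step 4: declare c=(read d)=1 at depth 1
Visible at query point: c=1 d=1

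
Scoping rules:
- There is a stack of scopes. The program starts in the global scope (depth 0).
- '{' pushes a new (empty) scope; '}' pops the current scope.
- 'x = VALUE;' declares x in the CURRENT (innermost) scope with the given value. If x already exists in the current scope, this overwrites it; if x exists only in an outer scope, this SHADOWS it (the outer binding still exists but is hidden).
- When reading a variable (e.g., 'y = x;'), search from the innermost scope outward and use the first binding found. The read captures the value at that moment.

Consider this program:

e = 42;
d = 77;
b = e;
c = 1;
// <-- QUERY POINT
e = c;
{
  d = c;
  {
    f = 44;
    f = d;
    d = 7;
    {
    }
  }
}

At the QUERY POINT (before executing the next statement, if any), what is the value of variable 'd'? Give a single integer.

Answer: 77

Derivation:
Step 1: declare e=42 at depth 0
Step 2: declare d=77 at depth 0
Step 3: declare b=(read e)=42 at depth 0
Step 4: declare c=1 at depth 0
Visible at query point: b=42 c=1 d=77 e=42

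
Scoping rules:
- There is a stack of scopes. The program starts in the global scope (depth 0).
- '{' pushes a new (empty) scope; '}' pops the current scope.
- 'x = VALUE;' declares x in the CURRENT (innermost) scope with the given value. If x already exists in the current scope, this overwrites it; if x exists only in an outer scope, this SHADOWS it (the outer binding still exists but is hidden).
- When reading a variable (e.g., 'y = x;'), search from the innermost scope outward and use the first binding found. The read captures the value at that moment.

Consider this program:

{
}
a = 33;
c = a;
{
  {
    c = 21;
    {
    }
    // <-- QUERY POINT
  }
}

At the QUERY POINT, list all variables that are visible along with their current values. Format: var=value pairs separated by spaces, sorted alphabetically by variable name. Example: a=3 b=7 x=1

Answer: a=33 c=21

Derivation:
Step 1: enter scope (depth=1)
Step 2: exit scope (depth=0)
Step 3: declare a=33 at depth 0
Step 4: declare c=(read a)=33 at depth 0
Step 5: enter scope (depth=1)
Step 6: enter scope (depth=2)
Step 7: declare c=21 at depth 2
Step 8: enter scope (depth=3)
Step 9: exit scope (depth=2)
Visible at query point: a=33 c=21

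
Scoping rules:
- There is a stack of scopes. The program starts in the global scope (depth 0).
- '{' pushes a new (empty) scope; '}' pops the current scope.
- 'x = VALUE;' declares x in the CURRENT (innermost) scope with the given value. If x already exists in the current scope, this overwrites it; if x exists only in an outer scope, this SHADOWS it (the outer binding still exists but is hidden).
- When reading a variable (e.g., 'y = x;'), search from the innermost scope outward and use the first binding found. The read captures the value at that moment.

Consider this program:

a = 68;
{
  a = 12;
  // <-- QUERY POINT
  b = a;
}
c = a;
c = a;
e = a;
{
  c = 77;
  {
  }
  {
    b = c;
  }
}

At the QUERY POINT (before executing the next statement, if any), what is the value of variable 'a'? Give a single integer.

Step 1: declare a=68 at depth 0
Step 2: enter scope (depth=1)
Step 3: declare a=12 at depth 1
Visible at query point: a=12

Answer: 12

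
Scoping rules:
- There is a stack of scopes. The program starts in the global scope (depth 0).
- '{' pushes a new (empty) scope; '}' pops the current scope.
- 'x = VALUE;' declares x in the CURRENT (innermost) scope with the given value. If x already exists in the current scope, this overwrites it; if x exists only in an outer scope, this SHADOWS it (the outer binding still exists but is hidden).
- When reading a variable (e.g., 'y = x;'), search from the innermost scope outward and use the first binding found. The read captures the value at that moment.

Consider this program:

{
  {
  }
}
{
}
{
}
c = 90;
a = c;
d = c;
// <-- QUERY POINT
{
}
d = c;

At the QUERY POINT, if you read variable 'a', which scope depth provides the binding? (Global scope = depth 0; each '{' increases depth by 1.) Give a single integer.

Answer: 0

Derivation:
Step 1: enter scope (depth=1)
Step 2: enter scope (depth=2)
Step 3: exit scope (depth=1)
Step 4: exit scope (depth=0)
Step 5: enter scope (depth=1)
Step 6: exit scope (depth=0)
Step 7: enter scope (depth=1)
Step 8: exit scope (depth=0)
Step 9: declare c=90 at depth 0
Step 10: declare a=(read c)=90 at depth 0
Step 11: declare d=(read c)=90 at depth 0
Visible at query point: a=90 c=90 d=90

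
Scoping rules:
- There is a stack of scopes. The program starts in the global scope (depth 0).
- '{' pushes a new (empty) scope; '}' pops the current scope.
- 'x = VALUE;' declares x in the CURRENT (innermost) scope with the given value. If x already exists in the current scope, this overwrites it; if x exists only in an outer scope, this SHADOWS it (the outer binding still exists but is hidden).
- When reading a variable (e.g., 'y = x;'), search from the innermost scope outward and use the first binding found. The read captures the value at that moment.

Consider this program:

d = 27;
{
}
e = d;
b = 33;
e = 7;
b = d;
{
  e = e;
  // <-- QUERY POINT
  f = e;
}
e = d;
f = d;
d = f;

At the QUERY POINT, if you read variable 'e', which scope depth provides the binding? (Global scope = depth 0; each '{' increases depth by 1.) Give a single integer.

Answer: 1

Derivation:
Step 1: declare d=27 at depth 0
Step 2: enter scope (depth=1)
Step 3: exit scope (depth=0)
Step 4: declare e=(read d)=27 at depth 0
Step 5: declare b=33 at depth 0
Step 6: declare e=7 at depth 0
Step 7: declare b=(read d)=27 at depth 0
Step 8: enter scope (depth=1)
Step 9: declare e=(read e)=7 at depth 1
Visible at query point: b=27 d=27 e=7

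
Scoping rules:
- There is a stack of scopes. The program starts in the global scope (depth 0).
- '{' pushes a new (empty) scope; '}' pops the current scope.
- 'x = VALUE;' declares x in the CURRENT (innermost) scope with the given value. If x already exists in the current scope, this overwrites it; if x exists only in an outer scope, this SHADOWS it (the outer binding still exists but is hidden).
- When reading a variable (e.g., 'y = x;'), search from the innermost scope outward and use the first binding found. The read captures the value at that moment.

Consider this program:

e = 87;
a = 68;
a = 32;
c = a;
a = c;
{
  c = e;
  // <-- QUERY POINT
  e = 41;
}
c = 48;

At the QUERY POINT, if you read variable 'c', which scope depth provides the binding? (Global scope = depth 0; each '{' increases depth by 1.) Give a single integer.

Answer: 1

Derivation:
Step 1: declare e=87 at depth 0
Step 2: declare a=68 at depth 0
Step 3: declare a=32 at depth 0
Step 4: declare c=(read a)=32 at depth 0
Step 5: declare a=(read c)=32 at depth 0
Step 6: enter scope (depth=1)
Step 7: declare c=(read e)=87 at depth 1
Visible at query point: a=32 c=87 e=87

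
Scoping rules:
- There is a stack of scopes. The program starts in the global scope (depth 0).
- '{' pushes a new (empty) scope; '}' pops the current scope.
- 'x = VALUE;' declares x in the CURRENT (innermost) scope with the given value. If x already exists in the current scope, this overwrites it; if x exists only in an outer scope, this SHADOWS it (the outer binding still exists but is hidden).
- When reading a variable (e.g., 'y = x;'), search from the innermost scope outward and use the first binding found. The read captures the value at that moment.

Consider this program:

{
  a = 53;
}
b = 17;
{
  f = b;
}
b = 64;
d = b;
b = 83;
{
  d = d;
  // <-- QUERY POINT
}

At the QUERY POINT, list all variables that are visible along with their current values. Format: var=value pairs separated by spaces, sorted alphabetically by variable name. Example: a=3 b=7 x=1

Step 1: enter scope (depth=1)
Step 2: declare a=53 at depth 1
Step 3: exit scope (depth=0)
Step 4: declare b=17 at depth 0
Step 5: enter scope (depth=1)
Step 6: declare f=(read b)=17 at depth 1
Step 7: exit scope (depth=0)
Step 8: declare b=64 at depth 0
Step 9: declare d=(read b)=64 at depth 0
Step 10: declare b=83 at depth 0
Step 11: enter scope (depth=1)
Step 12: declare d=(read d)=64 at depth 1
Visible at query point: b=83 d=64

Answer: b=83 d=64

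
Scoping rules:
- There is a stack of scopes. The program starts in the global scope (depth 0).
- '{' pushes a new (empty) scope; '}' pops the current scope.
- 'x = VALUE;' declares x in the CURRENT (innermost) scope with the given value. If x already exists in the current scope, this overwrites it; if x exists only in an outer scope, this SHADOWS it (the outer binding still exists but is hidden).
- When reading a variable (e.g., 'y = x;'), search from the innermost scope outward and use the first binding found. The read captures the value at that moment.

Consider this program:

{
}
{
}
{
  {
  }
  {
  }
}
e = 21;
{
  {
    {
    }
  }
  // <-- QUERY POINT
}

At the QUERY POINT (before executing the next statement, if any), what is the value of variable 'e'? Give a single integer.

Answer: 21

Derivation:
Step 1: enter scope (depth=1)
Step 2: exit scope (depth=0)
Step 3: enter scope (depth=1)
Step 4: exit scope (depth=0)
Step 5: enter scope (depth=1)
Step 6: enter scope (depth=2)
Step 7: exit scope (depth=1)
Step 8: enter scope (depth=2)
Step 9: exit scope (depth=1)
Step 10: exit scope (depth=0)
Step 11: declare e=21 at depth 0
Step 12: enter scope (depth=1)
Step 13: enter scope (depth=2)
Step 14: enter scope (depth=3)
Step 15: exit scope (depth=2)
Step 16: exit scope (depth=1)
Visible at query point: e=21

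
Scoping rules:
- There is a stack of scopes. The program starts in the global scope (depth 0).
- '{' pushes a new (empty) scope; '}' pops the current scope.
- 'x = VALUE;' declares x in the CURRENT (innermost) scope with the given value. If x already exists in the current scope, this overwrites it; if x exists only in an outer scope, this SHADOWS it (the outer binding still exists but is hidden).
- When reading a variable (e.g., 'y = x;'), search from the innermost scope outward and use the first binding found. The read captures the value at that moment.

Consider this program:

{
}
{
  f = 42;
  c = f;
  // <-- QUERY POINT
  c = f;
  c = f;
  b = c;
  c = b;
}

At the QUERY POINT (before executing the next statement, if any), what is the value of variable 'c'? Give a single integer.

Answer: 42

Derivation:
Step 1: enter scope (depth=1)
Step 2: exit scope (depth=0)
Step 3: enter scope (depth=1)
Step 4: declare f=42 at depth 1
Step 5: declare c=(read f)=42 at depth 1
Visible at query point: c=42 f=42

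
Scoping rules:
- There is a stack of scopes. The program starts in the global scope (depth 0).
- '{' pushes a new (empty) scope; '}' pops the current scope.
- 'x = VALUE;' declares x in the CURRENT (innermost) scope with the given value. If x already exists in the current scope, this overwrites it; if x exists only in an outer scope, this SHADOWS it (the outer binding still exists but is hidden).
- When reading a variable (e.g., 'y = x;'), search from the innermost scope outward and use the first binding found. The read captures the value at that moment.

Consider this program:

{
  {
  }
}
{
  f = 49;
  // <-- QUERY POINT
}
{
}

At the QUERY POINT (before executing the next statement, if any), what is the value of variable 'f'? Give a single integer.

Step 1: enter scope (depth=1)
Step 2: enter scope (depth=2)
Step 3: exit scope (depth=1)
Step 4: exit scope (depth=0)
Step 5: enter scope (depth=1)
Step 6: declare f=49 at depth 1
Visible at query point: f=49

Answer: 49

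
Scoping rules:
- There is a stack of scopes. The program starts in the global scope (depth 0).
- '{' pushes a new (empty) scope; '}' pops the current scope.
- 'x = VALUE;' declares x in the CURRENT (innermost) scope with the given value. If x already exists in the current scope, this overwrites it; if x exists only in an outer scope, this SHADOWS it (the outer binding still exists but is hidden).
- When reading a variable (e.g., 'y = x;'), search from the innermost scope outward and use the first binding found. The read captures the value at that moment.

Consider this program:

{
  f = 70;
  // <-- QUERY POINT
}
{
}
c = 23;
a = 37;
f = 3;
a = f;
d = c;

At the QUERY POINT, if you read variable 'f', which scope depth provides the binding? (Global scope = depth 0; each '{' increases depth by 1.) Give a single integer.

Answer: 1

Derivation:
Step 1: enter scope (depth=1)
Step 2: declare f=70 at depth 1
Visible at query point: f=70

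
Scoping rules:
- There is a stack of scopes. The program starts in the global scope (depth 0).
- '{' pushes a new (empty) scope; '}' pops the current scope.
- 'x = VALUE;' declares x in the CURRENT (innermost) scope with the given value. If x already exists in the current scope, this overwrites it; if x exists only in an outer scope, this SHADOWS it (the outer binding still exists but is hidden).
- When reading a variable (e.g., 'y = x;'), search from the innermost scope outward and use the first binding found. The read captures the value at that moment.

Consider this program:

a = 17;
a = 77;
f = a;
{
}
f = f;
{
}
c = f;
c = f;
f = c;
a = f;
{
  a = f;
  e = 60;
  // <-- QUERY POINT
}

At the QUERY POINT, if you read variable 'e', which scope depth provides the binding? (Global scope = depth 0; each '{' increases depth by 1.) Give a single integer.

Answer: 1

Derivation:
Step 1: declare a=17 at depth 0
Step 2: declare a=77 at depth 0
Step 3: declare f=(read a)=77 at depth 0
Step 4: enter scope (depth=1)
Step 5: exit scope (depth=0)
Step 6: declare f=(read f)=77 at depth 0
Step 7: enter scope (depth=1)
Step 8: exit scope (depth=0)
Step 9: declare c=(read f)=77 at depth 0
Step 10: declare c=(read f)=77 at depth 0
Step 11: declare f=(read c)=77 at depth 0
Step 12: declare a=(read f)=77 at depth 0
Step 13: enter scope (depth=1)
Step 14: declare a=(read f)=77 at depth 1
Step 15: declare e=60 at depth 1
Visible at query point: a=77 c=77 e=60 f=77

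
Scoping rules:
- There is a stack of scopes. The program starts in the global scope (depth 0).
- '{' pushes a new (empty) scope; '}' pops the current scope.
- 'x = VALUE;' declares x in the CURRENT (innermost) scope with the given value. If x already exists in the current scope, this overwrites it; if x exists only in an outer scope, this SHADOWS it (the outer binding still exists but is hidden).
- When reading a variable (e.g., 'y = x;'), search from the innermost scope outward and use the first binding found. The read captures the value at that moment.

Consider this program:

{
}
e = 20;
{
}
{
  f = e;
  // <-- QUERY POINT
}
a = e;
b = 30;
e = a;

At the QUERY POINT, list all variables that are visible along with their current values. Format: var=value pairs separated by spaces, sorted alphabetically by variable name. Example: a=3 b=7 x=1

Step 1: enter scope (depth=1)
Step 2: exit scope (depth=0)
Step 3: declare e=20 at depth 0
Step 4: enter scope (depth=1)
Step 5: exit scope (depth=0)
Step 6: enter scope (depth=1)
Step 7: declare f=(read e)=20 at depth 1
Visible at query point: e=20 f=20

Answer: e=20 f=20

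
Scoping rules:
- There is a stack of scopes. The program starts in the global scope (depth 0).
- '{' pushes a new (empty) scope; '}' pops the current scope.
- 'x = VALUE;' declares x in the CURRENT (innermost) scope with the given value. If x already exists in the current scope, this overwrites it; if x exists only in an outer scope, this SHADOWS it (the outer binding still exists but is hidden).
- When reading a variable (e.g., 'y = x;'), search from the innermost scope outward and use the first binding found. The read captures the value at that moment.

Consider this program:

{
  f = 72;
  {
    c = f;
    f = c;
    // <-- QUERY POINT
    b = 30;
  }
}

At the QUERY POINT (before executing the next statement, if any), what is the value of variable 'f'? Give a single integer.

Step 1: enter scope (depth=1)
Step 2: declare f=72 at depth 1
Step 3: enter scope (depth=2)
Step 4: declare c=(read f)=72 at depth 2
Step 5: declare f=(read c)=72 at depth 2
Visible at query point: c=72 f=72

Answer: 72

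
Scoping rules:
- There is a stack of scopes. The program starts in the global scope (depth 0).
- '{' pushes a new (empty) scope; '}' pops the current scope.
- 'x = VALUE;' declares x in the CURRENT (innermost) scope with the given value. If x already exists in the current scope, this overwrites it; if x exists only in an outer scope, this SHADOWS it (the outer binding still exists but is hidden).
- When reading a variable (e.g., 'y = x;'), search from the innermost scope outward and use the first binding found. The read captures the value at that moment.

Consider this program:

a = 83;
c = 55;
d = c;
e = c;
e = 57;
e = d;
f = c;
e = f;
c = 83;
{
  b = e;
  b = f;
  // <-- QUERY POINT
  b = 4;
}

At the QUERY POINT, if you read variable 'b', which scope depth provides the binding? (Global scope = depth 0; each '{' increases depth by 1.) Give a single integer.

Answer: 1

Derivation:
Step 1: declare a=83 at depth 0
Step 2: declare c=55 at depth 0
Step 3: declare d=(read c)=55 at depth 0
Step 4: declare e=(read c)=55 at depth 0
Step 5: declare e=57 at depth 0
Step 6: declare e=(read d)=55 at depth 0
Step 7: declare f=(read c)=55 at depth 0
Step 8: declare e=(read f)=55 at depth 0
Step 9: declare c=83 at depth 0
Step 10: enter scope (depth=1)
Step 11: declare b=(read e)=55 at depth 1
Step 12: declare b=(read f)=55 at depth 1
Visible at query point: a=83 b=55 c=83 d=55 e=55 f=55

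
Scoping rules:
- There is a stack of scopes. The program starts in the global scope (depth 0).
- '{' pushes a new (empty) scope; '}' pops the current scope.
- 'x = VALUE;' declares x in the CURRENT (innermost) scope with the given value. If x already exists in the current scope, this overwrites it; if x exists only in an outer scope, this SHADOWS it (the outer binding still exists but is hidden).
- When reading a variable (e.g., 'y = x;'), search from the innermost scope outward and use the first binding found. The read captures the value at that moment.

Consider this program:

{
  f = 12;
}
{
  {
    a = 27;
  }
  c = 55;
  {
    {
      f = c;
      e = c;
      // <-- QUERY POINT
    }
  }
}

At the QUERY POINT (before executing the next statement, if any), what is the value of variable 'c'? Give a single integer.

Step 1: enter scope (depth=1)
Step 2: declare f=12 at depth 1
Step 3: exit scope (depth=0)
Step 4: enter scope (depth=1)
Step 5: enter scope (depth=2)
Step 6: declare a=27 at depth 2
Step 7: exit scope (depth=1)
Step 8: declare c=55 at depth 1
Step 9: enter scope (depth=2)
Step 10: enter scope (depth=3)
Step 11: declare f=(read c)=55 at depth 3
Step 12: declare e=(read c)=55 at depth 3
Visible at query point: c=55 e=55 f=55

Answer: 55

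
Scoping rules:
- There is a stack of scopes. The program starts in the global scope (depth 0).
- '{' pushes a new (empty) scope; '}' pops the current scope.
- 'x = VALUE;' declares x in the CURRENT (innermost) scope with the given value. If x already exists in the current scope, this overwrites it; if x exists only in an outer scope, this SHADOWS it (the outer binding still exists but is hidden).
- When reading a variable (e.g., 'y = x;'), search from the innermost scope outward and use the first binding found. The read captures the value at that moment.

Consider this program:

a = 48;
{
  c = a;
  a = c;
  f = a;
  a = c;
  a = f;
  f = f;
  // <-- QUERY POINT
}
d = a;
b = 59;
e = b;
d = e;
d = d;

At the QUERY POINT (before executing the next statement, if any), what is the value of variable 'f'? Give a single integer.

Answer: 48

Derivation:
Step 1: declare a=48 at depth 0
Step 2: enter scope (depth=1)
Step 3: declare c=(read a)=48 at depth 1
Step 4: declare a=(read c)=48 at depth 1
Step 5: declare f=(read a)=48 at depth 1
Step 6: declare a=(read c)=48 at depth 1
Step 7: declare a=(read f)=48 at depth 1
Step 8: declare f=(read f)=48 at depth 1
Visible at query point: a=48 c=48 f=48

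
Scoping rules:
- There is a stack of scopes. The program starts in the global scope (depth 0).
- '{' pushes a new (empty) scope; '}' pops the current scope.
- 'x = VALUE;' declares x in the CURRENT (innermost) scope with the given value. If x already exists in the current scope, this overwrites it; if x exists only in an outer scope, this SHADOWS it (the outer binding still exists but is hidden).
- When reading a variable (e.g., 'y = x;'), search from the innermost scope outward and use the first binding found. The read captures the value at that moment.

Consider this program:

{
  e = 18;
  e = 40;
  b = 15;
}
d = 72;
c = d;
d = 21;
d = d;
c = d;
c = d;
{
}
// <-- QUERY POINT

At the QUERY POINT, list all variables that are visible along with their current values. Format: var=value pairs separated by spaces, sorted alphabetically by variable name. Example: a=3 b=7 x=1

Step 1: enter scope (depth=1)
Step 2: declare e=18 at depth 1
Step 3: declare e=40 at depth 1
Step 4: declare b=15 at depth 1
Step 5: exit scope (depth=0)
Step 6: declare d=72 at depth 0
Step 7: declare c=(read d)=72 at depth 0
Step 8: declare d=21 at depth 0
Step 9: declare d=(read d)=21 at depth 0
Step 10: declare c=(read d)=21 at depth 0
Step 11: declare c=(read d)=21 at depth 0
Step 12: enter scope (depth=1)
Step 13: exit scope (depth=0)
Visible at query point: c=21 d=21

Answer: c=21 d=21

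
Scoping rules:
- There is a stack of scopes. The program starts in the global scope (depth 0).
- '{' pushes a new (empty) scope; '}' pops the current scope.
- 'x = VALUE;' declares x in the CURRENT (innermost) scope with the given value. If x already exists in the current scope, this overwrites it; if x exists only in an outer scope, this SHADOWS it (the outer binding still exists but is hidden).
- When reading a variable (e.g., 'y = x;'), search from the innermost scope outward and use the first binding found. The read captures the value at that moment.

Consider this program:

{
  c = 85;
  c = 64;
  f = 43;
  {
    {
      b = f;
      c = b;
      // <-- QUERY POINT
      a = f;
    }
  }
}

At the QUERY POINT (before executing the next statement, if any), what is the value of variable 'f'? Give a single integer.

Step 1: enter scope (depth=1)
Step 2: declare c=85 at depth 1
Step 3: declare c=64 at depth 1
Step 4: declare f=43 at depth 1
Step 5: enter scope (depth=2)
Step 6: enter scope (depth=3)
Step 7: declare b=(read f)=43 at depth 3
Step 8: declare c=(read b)=43 at depth 3
Visible at query point: b=43 c=43 f=43

Answer: 43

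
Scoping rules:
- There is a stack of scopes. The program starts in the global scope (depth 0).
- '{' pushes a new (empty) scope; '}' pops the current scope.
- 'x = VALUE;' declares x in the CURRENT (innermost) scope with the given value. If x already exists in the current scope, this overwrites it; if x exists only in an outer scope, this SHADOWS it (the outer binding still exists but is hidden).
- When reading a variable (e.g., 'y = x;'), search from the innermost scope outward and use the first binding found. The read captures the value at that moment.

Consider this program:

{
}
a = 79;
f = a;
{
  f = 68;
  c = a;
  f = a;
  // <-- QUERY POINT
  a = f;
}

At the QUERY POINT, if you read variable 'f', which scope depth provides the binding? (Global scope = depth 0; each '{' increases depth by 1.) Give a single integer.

Step 1: enter scope (depth=1)
Step 2: exit scope (depth=0)
Step 3: declare a=79 at depth 0
Step 4: declare f=(read a)=79 at depth 0
Step 5: enter scope (depth=1)
Step 6: declare f=68 at depth 1
Step 7: declare c=(read a)=79 at depth 1
Step 8: declare f=(read a)=79 at depth 1
Visible at query point: a=79 c=79 f=79

Answer: 1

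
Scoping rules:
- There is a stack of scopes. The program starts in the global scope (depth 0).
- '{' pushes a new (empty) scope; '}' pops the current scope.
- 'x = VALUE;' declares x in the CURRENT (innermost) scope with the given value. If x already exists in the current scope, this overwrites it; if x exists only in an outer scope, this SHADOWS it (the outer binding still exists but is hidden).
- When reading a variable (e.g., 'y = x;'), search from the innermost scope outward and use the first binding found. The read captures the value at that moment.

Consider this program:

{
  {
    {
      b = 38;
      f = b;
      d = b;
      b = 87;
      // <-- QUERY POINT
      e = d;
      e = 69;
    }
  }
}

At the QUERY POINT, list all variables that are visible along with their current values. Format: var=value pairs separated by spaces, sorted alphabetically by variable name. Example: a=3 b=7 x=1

Step 1: enter scope (depth=1)
Step 2: enter scope (depth=2)
Step 3: enter scope (depth=3)
Step 4: declare b=38 at depth 3
Step 5: declare f=(read b)=38 at depth 3
Step 6: declare d=(read b)=38 at depth 3
Step 7: declare b=87 at depth 3
Visible at query point: b=87 d=38 f=38

Answer: b=87 d=38 f=38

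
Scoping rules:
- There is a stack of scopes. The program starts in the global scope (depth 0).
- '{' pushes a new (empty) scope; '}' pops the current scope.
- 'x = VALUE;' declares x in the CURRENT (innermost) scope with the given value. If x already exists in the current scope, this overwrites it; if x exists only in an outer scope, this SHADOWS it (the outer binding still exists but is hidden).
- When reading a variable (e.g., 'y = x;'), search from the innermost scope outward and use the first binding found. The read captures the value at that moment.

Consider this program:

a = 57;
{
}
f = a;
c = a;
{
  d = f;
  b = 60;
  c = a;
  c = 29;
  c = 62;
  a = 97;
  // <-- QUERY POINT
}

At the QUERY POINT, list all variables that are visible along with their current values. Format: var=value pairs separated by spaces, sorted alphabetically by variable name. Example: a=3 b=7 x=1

Step 1: declare a=57 at depth 0
Step 2: enter scope (depth=1)
Step 3: exit scope (depth=0)
Step 4: declare f=(read a)=57 at depth 0
Step 5: declare c=(read a)=57 at depth 0
Step 6: enter scope (depth=1)
Step 7: declare d=(read f)=57 at depth 1
Step 8: declare b=60 at depth 1
Step 9: declare c=(read a)=57 at depth 1
Step 10: declare c=29 at depth 1
Step 11: declare c=62 at depth 1
Step 12: declare a=97 at depth 1
Visible at query point: a=97 b=60 c=62 d=57 f=57

Answer: a=97 b=60 c=62 d=57 f=57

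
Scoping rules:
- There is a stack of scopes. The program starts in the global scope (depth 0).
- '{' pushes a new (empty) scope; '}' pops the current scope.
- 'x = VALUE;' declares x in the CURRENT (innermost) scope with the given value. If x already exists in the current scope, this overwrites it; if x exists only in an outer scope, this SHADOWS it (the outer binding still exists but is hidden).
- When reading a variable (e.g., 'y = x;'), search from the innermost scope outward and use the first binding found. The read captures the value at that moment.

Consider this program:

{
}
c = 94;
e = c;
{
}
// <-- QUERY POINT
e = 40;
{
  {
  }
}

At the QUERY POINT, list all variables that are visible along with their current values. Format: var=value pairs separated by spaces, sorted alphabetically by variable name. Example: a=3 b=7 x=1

Answer: c=94 e=94

Derivation:
Step 1: enter scope (depth=1)
Step 2: exit scope (depth=0)
Step 3: declare c=94 at depth 0
Step 4: declare e=(read c)=94 at depth 0
Step 5: enter scope (depth=1)
Step 6: exit scope (depth=0)
Visible at query point: c=94 e=94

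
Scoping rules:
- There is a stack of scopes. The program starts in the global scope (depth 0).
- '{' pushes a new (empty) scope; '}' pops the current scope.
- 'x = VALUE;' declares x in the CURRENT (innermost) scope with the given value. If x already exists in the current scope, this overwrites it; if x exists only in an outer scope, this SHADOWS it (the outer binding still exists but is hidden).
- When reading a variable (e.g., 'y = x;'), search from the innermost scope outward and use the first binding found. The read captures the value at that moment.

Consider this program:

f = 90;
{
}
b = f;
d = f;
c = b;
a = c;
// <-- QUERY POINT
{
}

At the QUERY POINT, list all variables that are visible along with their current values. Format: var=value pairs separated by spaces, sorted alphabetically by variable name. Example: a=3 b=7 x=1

Answer: a=90 b=90 c=90 d=90 f=90

Derivation:
Step 1: declare f=90 at depth 0
Step 2: enter scope (depth=1)
Step 3: exit scope (depth=0)
Step 4: declare b=(read f)=90 at depth 0
Step 5: declare d=(read f)=90 at depth 0
Step 6: declare c=(read b)=90 at depth 0
Step 7: declare a=(read c)=90 at depth 0
Visible at query point: a=90 b=90 c=90 d=90 f=90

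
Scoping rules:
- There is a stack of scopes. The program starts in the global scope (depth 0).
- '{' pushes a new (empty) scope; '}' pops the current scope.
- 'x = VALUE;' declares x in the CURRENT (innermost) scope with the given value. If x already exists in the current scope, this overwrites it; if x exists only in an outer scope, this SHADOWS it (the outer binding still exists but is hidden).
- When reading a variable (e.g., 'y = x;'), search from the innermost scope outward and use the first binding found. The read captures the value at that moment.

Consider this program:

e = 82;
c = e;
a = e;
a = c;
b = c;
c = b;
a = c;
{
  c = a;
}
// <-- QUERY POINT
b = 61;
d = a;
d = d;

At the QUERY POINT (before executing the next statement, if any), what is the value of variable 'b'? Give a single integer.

Answer: 82

Derivation:
Step 1: declare e=82 at depth 0
Step 2: declare c=(read e)=82 at depth 0
Step 3: declare a=(read e)=82 at depth 0
Step 4: declare a=(read c)=82 at depth 0
Step 5: declare b=(read c)=82 at depth 0
Step 6: declare c=(read b)=82 at depth 0
Step 7: declare a=(read c)=82 at depth 0
Step 8: enter scope (depth=1)
Step 9: declare c=(read a)=82 at depth 1
Step 10: exit scope (depth=0)
Visible at query point: a=82 b=82 c=82 e=82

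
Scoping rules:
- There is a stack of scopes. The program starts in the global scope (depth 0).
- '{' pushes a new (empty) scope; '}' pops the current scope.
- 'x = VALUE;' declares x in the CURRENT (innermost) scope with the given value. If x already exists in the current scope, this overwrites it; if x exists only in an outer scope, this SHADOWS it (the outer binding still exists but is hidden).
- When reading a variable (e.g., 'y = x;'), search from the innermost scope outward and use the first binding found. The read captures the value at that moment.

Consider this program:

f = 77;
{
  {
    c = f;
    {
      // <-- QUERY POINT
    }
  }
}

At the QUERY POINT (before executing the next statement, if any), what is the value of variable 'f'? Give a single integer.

Answer: 77

Derivation:
Step 1: declare f=77 at depth 0
Step 2: enter scope (depth=1)
Step 3: enter scope (depth=2)
Step 4: declare c=(read f)=77 at depth 2
Step 5: enter scope (depth=3)
Visible at query point: c=77 f=77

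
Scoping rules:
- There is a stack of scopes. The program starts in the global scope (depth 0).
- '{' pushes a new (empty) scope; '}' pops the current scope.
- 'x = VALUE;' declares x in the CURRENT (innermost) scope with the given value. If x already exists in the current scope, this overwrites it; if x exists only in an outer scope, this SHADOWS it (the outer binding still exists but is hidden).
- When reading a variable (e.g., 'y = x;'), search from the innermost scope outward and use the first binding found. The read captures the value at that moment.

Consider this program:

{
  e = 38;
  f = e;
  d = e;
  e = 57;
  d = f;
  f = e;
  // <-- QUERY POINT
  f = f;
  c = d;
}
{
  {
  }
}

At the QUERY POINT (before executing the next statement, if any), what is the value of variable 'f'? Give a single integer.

Step 1: enter scope (depth=1)
Step 2: declare e=38 at depth 1
Step 3: declare f=(read e)=38 at depth 1
Step 4: declare d=(read e)=38 at depth 1
Step 5: declare e=57 at depth 1
Step 6: declare d=(read f)=38 at depth 1
Step 7: declare f=(read e)=57 at depth 1
Visible at query point: d=38 e=57 f=57

Answer: 57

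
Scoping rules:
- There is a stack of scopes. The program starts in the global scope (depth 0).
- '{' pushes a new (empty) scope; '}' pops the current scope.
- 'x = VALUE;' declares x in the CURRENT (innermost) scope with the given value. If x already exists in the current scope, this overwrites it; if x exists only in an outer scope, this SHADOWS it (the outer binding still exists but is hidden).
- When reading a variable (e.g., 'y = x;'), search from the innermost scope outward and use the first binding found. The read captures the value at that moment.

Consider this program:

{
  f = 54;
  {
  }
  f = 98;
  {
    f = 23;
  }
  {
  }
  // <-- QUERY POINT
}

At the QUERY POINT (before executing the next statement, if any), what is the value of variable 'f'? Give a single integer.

Answer: 98

Derivation:
Step 1: enter scope (depth=1)
Step 2: declare f=54 at depth 1
Step 3: enter scope (depth=2)
Step 4: exit scope (depth=1)
Step 5: declare f=98 at depth 1
Step 6: enter scope (depth=2)
Step 7: declare f=23 at depth 2
Step 8: exit scope (depth=1)
Step 9: enter scope (depth=2)
Step 10: exit scope (depth=1)
Visible at query point: f=98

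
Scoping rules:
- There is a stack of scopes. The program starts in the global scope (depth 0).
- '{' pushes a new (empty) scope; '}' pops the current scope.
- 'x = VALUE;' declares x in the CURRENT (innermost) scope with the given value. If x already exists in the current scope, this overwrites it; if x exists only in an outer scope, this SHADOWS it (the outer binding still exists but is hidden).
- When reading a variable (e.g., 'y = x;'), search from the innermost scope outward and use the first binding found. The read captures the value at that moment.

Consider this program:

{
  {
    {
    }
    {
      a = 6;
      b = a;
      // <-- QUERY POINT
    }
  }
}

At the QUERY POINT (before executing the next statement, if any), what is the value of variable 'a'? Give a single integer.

Step 1: enter scope (depth=1)
Step 2: enter scope (depth=2)
Step 3: enter scope (depth=3)
Step 4: exit scope (depth=2)
Step 5: enter scope (depth=3)
Step 6: declare a=6 at depth 3
Step 7: declare b=(read a)=6 at depth 3
Visible at query point: a=6 b=6

Answer: 6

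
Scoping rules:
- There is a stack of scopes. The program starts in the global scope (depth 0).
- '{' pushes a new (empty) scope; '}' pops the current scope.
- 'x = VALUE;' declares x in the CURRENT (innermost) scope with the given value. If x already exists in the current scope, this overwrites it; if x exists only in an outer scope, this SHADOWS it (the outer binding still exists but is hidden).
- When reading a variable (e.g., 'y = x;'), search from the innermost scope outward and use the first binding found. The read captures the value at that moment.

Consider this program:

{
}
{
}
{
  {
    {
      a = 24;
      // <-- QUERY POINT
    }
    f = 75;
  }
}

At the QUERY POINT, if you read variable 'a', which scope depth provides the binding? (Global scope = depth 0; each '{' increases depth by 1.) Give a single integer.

Step 1: enter scope (depth=1)
Step 2: exit scope (depth=0)
Step 3: enter scope (depth=1)
Step 4: exit scope (depth=0)
Step 5: enter scope (depth=1)
Step 6: enter scope (depth=2)
Step 7: enter scope (depth=3)
Step 8: declare a=24 at depth 3
Visible at query point: a=24

Answer: 3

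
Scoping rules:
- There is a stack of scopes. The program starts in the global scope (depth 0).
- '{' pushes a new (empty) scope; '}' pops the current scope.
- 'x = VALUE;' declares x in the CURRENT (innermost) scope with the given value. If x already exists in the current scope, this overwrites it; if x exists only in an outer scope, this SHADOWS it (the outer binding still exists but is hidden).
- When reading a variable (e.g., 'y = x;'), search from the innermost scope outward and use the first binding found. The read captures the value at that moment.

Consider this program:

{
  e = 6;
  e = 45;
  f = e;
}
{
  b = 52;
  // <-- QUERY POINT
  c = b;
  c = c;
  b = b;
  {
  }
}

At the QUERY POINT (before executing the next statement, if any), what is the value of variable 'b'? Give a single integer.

Step 1: enter scope (depth=1)
Step 2: declare e=6 at depth 1
Step 3: declare e=45 at depth 1
Step 4: declare f=(read e)=45 at depth 1
Step 5: exit scope (depth=0)
Step 6: enter scope (depth=1)
Step 7: declare b=52 at depth 1
Visible at query point: b=52

Answer: 52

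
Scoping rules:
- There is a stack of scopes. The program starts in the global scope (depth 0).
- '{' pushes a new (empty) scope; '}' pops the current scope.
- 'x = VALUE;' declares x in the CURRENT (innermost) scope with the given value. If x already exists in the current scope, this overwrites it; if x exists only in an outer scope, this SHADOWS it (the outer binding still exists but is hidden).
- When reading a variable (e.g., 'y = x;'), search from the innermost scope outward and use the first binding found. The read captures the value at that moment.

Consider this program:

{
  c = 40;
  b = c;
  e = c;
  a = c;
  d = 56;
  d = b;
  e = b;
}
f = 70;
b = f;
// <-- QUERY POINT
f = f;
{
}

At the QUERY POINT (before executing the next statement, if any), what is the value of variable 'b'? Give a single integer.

Step 1: enter scope (depth=1)
Step 2: declare c=40 at depth 1
Step 3: declare b=(read c)=40 at depth 1
Step 4: declare e=(read c)=40 at depth 1
Step 5: declare a=(read c)=40 at depth 1
Step 6: declare d=56 at depth 1
Step 7: declare d=(read b)=40 at depth 1
Step 8: declare e=(read b)=40 at depth 1
Step 9: exit scope (depth=0)
Step 10: declare f=70 at depth 0
Step 11: declare b=(read f)=70 at depth 0
Visible at query point: b=70 f=70

Answer: 70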